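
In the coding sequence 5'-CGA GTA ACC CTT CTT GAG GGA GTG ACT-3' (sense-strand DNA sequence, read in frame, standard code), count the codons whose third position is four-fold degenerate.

8

Codon 1 CGA (Arg): third position 4-fold.
Codon 2 GTA (Val): third position 4-fold.
Codon 3 ACC (Thr): third position 4-fold.
Codon 4 CTT (Leu): third position 4-fold.
Codon 5 CTT (Leu): third position 4-fold.
Codon 6 GAG (Glu): third position 2-fold.
Codon 7 GGA (Gly): third position 4-fold.
Codon 8 GTG (Val): third position 4-fold.
Codon 9 ACT (Thr): third position 4-fold.
Four-fold degenerate third positions: 8.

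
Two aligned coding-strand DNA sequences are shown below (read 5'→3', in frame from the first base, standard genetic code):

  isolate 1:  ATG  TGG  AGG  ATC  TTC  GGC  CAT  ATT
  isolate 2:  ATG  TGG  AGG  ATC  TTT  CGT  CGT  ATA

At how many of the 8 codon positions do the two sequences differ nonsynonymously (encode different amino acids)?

Codon 1: ATG Met / ATG Met — identical.
Codon 2: TGG Trp / TGG Trp — identical.
Codon 3: AGG Arg / AGG Arg — identical.
Codon 4: ATC Ile / ATC Ile — identical.
Codon 5: TTC Phe / TTT Phe — synonymous.
Codon 6: GGC Gly / CGT Arg — nonsynonymous.
Codon 7: CAT His / CGT Arg — nonsynonymous.
Codon 8: ATT Ile / ATA Ile — synonymous.
Nonsynonymous differences: 2.

2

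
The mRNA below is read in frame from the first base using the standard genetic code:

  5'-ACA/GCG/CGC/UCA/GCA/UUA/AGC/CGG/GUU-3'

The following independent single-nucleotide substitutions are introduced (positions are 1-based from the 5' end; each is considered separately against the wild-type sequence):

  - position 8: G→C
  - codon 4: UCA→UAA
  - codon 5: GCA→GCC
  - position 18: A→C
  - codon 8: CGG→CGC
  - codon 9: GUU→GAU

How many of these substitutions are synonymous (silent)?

2

Codon 3: CGC (Arg) → CCC (Pro) — missense.
Codon 4: UCA (Ser) → UAA (Stop) — nonsense.
Codon 5: GCA (Ala) → GCC (Ala) — synonymous.
Codon 6: UUA (Leu) → UUC (Phe) — missense.
Codon 8: CGG (Arg) → CGC (Arg) — synonymous.
Codon 9: GUU (Val) → GAU (Asp) — missense.
Synonymous: 2 of 6.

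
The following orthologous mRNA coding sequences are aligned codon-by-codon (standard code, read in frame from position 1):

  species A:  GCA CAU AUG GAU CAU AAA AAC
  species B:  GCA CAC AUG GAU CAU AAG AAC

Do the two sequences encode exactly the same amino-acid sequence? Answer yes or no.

yes

Codon 1: GCA Ala / GCA Ala — identical.
Codon 2: CAU His / CAC His — synonymous.
Codon 3: AUG Met / AUG Met — identical.
Codon 4: GAU Asp / GAU Asp — identical.
Codon 5: CAU His / CAU His — identical.
Codon 6: AAA Lys / AAG Lys — synonymous.
Codon 7: AAC Asn / AAC Asn — identical.
Nonsynonymous differences: 0 → same protein.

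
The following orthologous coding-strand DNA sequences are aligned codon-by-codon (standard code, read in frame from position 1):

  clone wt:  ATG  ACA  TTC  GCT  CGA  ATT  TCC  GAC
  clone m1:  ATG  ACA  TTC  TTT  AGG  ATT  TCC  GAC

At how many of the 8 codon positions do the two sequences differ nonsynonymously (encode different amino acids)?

Codon 1: ATG Met / ATG Met — identical.
Codon 2: ACA Thr / ACA Thr — identical.
Codon 3: TTC Phe / TTC Phe — identical.
Codon 4: GCT Ala / TTT Phe — nonsynonymous.
Codon 5: CGA Arg / AGG Arg — synonymous.
Codon 6: ATT Ile / ATT Ile — identical.
Codon 7: TCC Ser / TCC Ser — identical.
Codon 8: GAC Asp / GAC Asp — identical.
Nonsynonymous differences: 1.

1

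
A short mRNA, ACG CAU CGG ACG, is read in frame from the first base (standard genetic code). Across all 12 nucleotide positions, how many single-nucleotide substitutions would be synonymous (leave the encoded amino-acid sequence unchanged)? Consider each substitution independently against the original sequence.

11

Codon 1 (ACG, Thr): 3 synonymous substitutions.
Codon 2 (CAU, His): 1 synonymous substitution.
Codon 3 (CGG, Arg): 4 synonymous substitutions.
Codon 4 (ACG, Thr): 3 synonymous substitutions.
Total: 3 + 1 + 4 + 3 = 11.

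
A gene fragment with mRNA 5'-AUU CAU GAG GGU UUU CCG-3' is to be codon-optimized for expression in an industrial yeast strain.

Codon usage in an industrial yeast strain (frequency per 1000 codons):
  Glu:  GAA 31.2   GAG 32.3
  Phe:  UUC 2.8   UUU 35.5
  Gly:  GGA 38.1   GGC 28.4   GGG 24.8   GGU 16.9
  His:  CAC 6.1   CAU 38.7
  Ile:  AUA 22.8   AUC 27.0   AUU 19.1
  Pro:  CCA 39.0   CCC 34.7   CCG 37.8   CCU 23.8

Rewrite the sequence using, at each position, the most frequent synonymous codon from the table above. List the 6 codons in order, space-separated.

Codon 1 (Ile): best is AUC at 27.0.
Codon 2 (His): best is CAU at 38.7.
Codon 3 (Glu): best is GAG at 32.3.
Codon 4 (Gly): best is GGA at 38.1.
Codon 5 (Phe): best is UUU at 35.5.
Codon 6 (Pro): best is CCA at 39.0.

AUC CAU GAG GGA UUU CCA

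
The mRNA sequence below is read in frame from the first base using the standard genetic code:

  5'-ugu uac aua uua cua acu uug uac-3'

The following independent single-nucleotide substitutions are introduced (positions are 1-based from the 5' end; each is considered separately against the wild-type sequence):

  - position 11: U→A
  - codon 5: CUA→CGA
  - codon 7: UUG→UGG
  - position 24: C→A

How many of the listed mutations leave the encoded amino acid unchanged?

0

Codon 4: UUA (Leu) → UAA (Stop) — nonsense.
Codon 5: CUA (Leu) → CGA (Arg) — missense.
Codon 7: UUG (Leu) → UGG (Trp) — missense.
Codon 8: UAC (Tyr) → UAA (Stop) — nonsense.
Synonymous: 0 of 4.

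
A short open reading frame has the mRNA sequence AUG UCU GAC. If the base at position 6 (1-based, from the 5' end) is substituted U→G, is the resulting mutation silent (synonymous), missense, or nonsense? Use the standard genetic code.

silent

Position 6 falls in codon 2: UCU → Ser.
After the substitution the codon is UCG → Ser.
Both encode Ser, so the change is synonymous.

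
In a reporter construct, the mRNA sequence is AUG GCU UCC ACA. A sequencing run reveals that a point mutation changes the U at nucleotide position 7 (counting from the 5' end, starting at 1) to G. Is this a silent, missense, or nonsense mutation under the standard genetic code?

Position 7 falls in codon 3: UCC → Ser.
After the substitution the codon is GCC → Ala.
Ser ≠ Ala, so this is a missense mutation.

missense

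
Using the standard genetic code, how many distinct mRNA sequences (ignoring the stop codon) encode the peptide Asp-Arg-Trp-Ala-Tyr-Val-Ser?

Asp: 2 codons.
Arg: 6 codons.
Trp: 1 codon.
Ala: 4 codons.
Tyr: 2 codons.
Val: 4 codons.
Ser: 6 codons.
2 × 6 × 1 × 4 × 2 × 4 × 6 = 2304.

2304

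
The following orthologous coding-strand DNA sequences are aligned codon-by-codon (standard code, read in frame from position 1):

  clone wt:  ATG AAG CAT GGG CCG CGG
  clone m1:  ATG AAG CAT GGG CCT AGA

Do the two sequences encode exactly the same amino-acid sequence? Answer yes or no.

Codon 1: ATG Met / ATG Met — identical.
Codon 2: AAG Lys / AAG Lys — identical.
Codon 3: CAT His / CAT His — identical.
Codon 4: GGG Gly / GGG Gly — identical.
Codon 5: CCG Pro / CCT Pro — synonymous.
Codon 6: CGG Arg / AGA Arg — synonymous.
Nonsynonymous differences: 0 → same protein.

yes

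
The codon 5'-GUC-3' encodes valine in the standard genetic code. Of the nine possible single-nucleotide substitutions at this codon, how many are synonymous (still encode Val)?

3

Position 1: none → 0 synonymous.
Position 2: none → 0 synonymous.
Position 3: GUU, GUA, GUG → 3 synonymous.
Total: 0 + 0 + 3 = 3.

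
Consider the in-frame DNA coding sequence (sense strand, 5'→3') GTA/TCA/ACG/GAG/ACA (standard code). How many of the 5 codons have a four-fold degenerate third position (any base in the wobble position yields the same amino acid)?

4

Codon 1 GTA (Val): third position 4-fold.
Codon 2 TCA (Ser): third position 4-fold.
Codon 3 ACG (Thr): third position 4-fold.
Codon 4 GAG (Glu): third position 2-fold.
Codon 5 ACA (Thr): third position 4-fold.
Four-fold degenerate third positions: 4.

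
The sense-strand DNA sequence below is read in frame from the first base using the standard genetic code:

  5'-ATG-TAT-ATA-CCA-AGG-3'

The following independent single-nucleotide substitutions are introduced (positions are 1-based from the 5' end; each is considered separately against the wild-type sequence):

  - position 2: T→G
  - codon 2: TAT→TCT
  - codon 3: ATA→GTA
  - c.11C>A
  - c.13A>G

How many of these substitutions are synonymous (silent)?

0

Codon 1: ATG (Met) → AGG (Arg) — missense.
Codon 2: TAT (Tyr) → TCT (Ser) — missense.
Codon 3: ATA (Ile) → GTA (Val) — missense.
Codon 4: CCA (Pro) → CAA (Gln) — missense.
Codon 5: AGG (Arg) → GGG (Gly) — missense.
Synonymous: 0 of 5.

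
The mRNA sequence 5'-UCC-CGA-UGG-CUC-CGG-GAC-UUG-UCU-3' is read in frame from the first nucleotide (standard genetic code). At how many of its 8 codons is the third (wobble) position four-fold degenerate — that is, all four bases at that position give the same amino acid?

5

Codon 1 UCC (Ser): third position 4-fold.
Codon 2 CGA (Arg): third position 4-fold.
Codon 3 UGG (Trp): third position 1-fold.
Codon 4 CUC (Leu): third position 4-fold.
Codon 5 CGG (Arg): third position 4-fold.
Codon 6 GAC (Asp): third position 2-fold.
Codon 7 UUG (Leu): third position 2-fold.
Codon 8 UCU (Ser): third position 4-fold.
Four-fold degenerate third positions: 5.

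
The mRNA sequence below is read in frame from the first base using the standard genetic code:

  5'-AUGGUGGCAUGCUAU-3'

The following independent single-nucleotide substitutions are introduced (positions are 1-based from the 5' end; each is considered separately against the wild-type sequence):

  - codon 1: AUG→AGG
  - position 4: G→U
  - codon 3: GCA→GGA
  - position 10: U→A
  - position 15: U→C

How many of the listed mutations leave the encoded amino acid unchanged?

Codon 1: AUG (Met) → AGG (Arg) — missense.
Codon 2: GUG (Val) → UUG (Leu) — missense.
Codon 3: GCA (Ala) → GGA (Gly) — missense.
Codon 4: UGC (Cys) → AGC (Ser) — missense.
Codon 5: UAU (Tyr) → UAC (Tyr) — synonymous.
Synonymous: 1 of 5.

1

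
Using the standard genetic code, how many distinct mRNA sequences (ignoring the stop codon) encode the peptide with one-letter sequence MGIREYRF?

Met: 1 codon.
Gly: 4 codons.
Ile: 3 codons.
Arg: 6 codons.
Glu: 2 codons.
Tyr: 2 codons.
Arg: 6 codons.
Phe: 2 codons.
1 × 4 × 3 × 6 × 2 × 2 × 6 × 2 = 3456.

3456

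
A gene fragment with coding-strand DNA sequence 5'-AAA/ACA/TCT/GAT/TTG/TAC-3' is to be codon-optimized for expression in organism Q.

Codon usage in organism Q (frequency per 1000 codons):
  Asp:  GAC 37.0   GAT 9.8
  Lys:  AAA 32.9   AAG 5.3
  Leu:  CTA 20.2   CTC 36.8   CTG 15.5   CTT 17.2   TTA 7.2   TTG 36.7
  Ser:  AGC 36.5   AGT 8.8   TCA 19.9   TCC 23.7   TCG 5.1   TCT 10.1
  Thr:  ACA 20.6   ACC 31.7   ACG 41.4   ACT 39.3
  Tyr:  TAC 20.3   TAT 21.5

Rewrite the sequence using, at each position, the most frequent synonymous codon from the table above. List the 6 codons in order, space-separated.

AAA ACG AGC GAC CTC TAT

Codon 1 (Lys): best is AAA at 32.9.
Codon 2 (Thr): best is ACG at 41.4.
Codon 3 (Ser): best is AGC at 36.5.
Codon 4 (Asp): best is GAC at 37.0.
Codon 5 (Leu): best is CTC at 36.8.
Codon 6 (Tyr): best is TAT at 21.5.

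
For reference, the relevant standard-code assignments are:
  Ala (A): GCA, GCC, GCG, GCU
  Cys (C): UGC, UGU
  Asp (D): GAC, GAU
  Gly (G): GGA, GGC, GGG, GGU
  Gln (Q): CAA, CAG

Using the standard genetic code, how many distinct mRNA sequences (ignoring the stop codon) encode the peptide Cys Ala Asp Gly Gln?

Cys: 2 codons.
Ala: 4 codons.
Asp: 2 codons.
Gly: 4 codons.
Gln: 2 codons.
2 × 4 × 2 × 4 × 2 = 128.

128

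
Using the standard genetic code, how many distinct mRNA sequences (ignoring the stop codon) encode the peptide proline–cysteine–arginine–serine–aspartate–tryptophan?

Pro: 4 codons.
Cys: 2 codons.
Arg: 6 codons.
Ser: 6 codons.
Asp: 2 codons.
Trp: 1 codon.
4 × 2 × 6 × 6 × 2 × 1 = 576.

576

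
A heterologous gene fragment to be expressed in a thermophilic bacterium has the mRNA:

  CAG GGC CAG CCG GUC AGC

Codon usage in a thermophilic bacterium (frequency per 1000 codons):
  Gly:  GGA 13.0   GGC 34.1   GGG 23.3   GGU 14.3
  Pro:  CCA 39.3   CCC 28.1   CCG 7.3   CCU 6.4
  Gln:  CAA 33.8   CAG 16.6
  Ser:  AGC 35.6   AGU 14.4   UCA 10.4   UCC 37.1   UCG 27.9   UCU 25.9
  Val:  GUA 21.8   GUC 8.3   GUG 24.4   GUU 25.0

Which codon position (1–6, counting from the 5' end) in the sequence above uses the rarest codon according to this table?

4

Codon 1 CAG (Gln): 16.6 per 1000.
Codon 2 GGC (Gly): 34.1 per 1000.
Codon 3 CAG (Gln): 16.6 per 1000.
Codon 4 CCG (Pro): 7.3 per 1000.
Codon 5 GUC (Val): 8.3 per 1000.
Codon 6 AGC (Ser): 35.6 per 1000.
Lowest frequency is 7.3 at codon 4.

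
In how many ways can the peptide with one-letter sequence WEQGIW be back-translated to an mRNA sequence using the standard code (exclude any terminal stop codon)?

Trp: 1 codon.
Glu: 2 codons.
Gln: 2 codons.
Gly: 4 codons.
Ile: 3 codons.
Trp: 1 codon.
1 × 2 × 2 × 4 × 3 × 1 = 48.

48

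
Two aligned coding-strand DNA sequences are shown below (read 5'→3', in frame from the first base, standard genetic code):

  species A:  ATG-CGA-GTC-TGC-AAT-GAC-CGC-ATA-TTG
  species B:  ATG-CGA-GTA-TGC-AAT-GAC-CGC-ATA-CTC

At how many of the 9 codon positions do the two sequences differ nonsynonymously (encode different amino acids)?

Codon 1: ATG Met / ATG Met — identical.
Codon 2: CGA Arg / CGA Arg — identical.
Codon 3: GTC Val / GTA Val — synonymous.
Codon 4: TGC Cys / TGC Cys — identical.
Codon 5: AAT Asn / AAT Asn — identical.
Codon 6: GAC Asp / GAC Asp — identical.
Codon 7: CGC Arg / CGC Arg — identical.
Codon 8: ATA Ile / ATA Ile — identical.
Codon 9: TTG Leu / CTC Leu — synonymous.
Nonsynonymous differences: 0.

0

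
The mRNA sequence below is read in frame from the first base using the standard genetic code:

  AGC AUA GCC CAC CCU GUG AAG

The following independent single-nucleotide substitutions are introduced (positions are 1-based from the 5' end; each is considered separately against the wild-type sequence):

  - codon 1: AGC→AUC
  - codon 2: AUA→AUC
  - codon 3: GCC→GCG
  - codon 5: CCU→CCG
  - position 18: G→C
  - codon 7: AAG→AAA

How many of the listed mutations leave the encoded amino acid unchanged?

5

Codon 1: AGC (Ser) → AUC (Ile) — missense.
Codon 2: AUA (Ile) → AUC (Ile) — synonymous.
Codon 3: GCC (Ala) → GCG (Ala) — synonymous.
Codon 5: CCU (Pro) → CCG (Pro) — synonymous.
Codon 6: GUG (Val) → GUC (Val) — synonymous.
Codon 7: AAG (Lys) → AAA (Lys) — synonymous.
Synonymous: 5 of 6.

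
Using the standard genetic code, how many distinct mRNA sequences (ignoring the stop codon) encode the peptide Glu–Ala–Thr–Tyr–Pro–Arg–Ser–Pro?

Glu: 2 codons.
Ala: 4 codons.
Thr: 4 codons.
Tyr: 2 codons.
Pro: 4 codons.
Arg: 6 codons.
Ser: 6 codons.
Pro: 4 codons.
2 × 4 × 4 × 2 × 4 × 6 × 6 × 4 = 36864.

36864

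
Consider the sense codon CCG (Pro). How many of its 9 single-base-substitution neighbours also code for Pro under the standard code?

Position 1: none → 0 synonymous.
Position 2: none → 0 synonymous.
Position 3: CCU, CCC, CCA → 3 synonymous.
Total: 0 + 0 + 3 = 3.

3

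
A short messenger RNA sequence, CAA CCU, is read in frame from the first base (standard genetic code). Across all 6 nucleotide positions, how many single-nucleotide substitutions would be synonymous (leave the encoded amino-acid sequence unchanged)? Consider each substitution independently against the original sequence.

Codon 1 (CAA, Gln): 1 synonymous substitution.
Codon 2 (CCU, Pro): 3 synonymous substitutions.
Total: 1 + 3 = 4.

4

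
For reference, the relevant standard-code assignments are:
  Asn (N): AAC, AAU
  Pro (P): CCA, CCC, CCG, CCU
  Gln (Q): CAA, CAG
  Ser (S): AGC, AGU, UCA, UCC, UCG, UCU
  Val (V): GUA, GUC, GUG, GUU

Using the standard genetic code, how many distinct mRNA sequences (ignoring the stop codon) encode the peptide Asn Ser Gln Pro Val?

384

Asn: 2 codons.
Ser: 6 codons.
Gln: 2 codons.
Pro: 4 codons.
Val: 4 codons.
2 × 6 × 2 × 4 × 4 = 384.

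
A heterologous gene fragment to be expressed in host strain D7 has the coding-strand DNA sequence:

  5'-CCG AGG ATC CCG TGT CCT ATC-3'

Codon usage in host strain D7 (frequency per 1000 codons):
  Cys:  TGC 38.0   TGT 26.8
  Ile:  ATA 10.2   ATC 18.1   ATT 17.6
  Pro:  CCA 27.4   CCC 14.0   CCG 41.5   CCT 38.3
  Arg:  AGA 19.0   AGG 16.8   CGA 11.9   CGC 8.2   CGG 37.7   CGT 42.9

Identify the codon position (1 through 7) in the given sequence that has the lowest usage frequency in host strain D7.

2

Codon 1 CCG (Pro): 41.5 per 1000.
Codon 2 AGG (Arg): 16.8 per 1000.
Codon 3 ATC (Ile): 18.1 per 1000.
Codon 4 CCG (Pro): 41.5 per 1000.
Codon 5 TGT (Cys): 26.8 per 1000.
Codon 6 CCT (Pro): 38.3 per 1000.
Codon 7 ATC (Ile): 18.1 per 1000.
Lowest frequency is 16.8 at codon 2.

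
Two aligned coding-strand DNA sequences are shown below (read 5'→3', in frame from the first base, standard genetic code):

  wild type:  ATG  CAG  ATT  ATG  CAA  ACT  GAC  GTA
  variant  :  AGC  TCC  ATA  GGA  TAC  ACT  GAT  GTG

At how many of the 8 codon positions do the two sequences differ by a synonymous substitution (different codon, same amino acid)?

Codon 1: ATG Met / AGC Ser — nonsynonymous.
Codon 2: CAG Gln / TCC Ser — nonsynonymous.
Codon 3: ATT Ile / ATA Ile — synonymous.
Codon 4: ATG Met / GGA Gly — nonsynonymous.
Codon 5: CAA Gln / TAC Tyr — nonsynonymous.
Codon 6: ACT Thr / ACT Thr — identical.
Codon 7: GAC Asp / GAT Asp — synonymous.
Codon 8: GTA Val / GTG Val — synonymous.
Synonymous differences: 3.

3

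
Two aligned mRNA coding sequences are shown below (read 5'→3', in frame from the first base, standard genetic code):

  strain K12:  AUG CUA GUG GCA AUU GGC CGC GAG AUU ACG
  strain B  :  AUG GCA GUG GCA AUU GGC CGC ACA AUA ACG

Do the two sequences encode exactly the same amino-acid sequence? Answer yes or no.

Codon 1: AUG Met / AUG Met — identical.
Codon 2: CUA Leu / GCA Ala — nonsynonymous.
Codon 3: GUG Val / GUG Val — identical.
Codon 4: GCA Ala / GCA Ala — identical.
Codon 5: AUU Ile / AUU Ile — identical.
Codon 6: GGC Gly / GGC Gly — identical.
Codon 7: CGC Arg / CGC Arg — identical.
Codon 8: GAG Glu / ACA Thr — nonsynonymous.
Codon 9: AUU Ile / AUA Ile — synonymous.
Codon 10: ACG Thr / ACG Thr — identical.
Nonsynonymous differences: 2 → different protein.

no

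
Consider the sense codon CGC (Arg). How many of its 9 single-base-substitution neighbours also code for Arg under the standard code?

3

Position 1: none → 0 synonymous.
Position 2: none → 0 synonymous.
Position 3: CGU, CGA, CGG → 3 synonymous.
Total: 0 + 0 + 3 = 3.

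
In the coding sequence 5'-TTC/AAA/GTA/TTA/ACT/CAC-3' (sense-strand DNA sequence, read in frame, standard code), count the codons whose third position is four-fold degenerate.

Codon 1 TTC (Phe): third position 2-fold.
Codon 2 AAA (Lys): third position 2-fold.
Codon 3 GTA (Val): third position 4-fold.
Codon 4 TTA (Leu): third position 2-fold.
Codon 5 ACT (Thr): third position 4-fold.
Codon 6 CAC (His): third position 2-fold.
Four-fold degenerate third positions: 2.

2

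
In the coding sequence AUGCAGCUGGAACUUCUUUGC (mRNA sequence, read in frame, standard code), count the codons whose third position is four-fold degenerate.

Codon 1 AUG (Met): third position 1-fold.
Codon 2 CAG (Gln): third position 2-fold.
Codon 3 CUG (Leu): third position 4-fold.
Codon 4 GAA (Glu): third position 2-fold.
Codon 5 CUU (Leu): third position 4-fold.
Codon 6 CUU (Leu): third position 4-fold.
Codon 7 UGC (Cys): third position 2-fold.
Four-fold degenerate third positions: 3.

3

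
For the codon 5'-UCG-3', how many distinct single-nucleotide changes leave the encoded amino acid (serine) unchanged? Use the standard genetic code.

Position 1: none → 0 synonymous.
Position 2: none → 0 synonymous.
Position 3: UCU, UCC, UCA → 3 synonymous.
Total: 0 + 0 + 3 = 3.

3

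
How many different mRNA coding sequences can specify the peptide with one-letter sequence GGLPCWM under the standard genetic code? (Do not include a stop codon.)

768

Gly: 4 codons.
Gly: 4 codons.
Leu: 6 codons.
Pro: 4 codons.
Cys: 2 codons.
Trp: 1 codon.
Met: 1 codon.
4 × 4 × 6 × 4 × 2 × 1 × 1 = 768.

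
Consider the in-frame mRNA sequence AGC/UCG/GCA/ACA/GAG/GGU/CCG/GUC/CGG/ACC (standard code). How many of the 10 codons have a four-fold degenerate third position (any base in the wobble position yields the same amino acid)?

Codon 1 AGC (Ser): third position 2-fold.
Codon 2 UCG (Ser): third position 4-fold.
Codon 3 GCA (Ala): third position 4-fold.
Codon 4 ACA (Thr): third position 4-fold.
Codon 5 GAG (Glu): third position 2-fold.
Codon 6 GGU (Gly): third position 4-fold.
Codon 7 CCG (Pro): third position 4-fold.
Codon 8 GUC (Val): third position 4-fold.
Codon 9 CGG (Arg): third position 4-fold.
Codon 10 ACC (Thr): third position 4-fold.
Four-fold degenerate third positions: 8.

8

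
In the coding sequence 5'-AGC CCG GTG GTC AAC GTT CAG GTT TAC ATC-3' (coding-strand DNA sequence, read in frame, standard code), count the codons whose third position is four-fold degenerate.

Codon 1 AGC (Ser): third position 2-fold.
Codon 2 CCG (Pro): third position 4-fold.
Codon 3 GTG (Val): third position 4-fold.
Codon 4 GTC (Val): third position 4-fold.
Codon 5 AAC (Asn): third position 2-fold.
Codon 6 GTT (Val): third position 4-fold.
Codon 7 CAG (Gln): third position 2-fold.
Codon 8 GTT (Val): third position 4-fold.
Codon 9 TAC (Tyr): third position 2-fold.
Codon 10 ATC (Ile): third position 3-fold.
Four-fold degenerate third positions: 5.

5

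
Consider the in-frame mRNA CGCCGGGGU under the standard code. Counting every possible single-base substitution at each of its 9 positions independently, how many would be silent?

Codon 1 (CGC, Arg): 3 synonymous substitutions.
Codon 2 (CGG, Arg): 4 synonymous substitutions.
Codon 3 (GGU, Gly): 3 synonymous substitutions.
Total: 3 + 4 + 3 = 10.

10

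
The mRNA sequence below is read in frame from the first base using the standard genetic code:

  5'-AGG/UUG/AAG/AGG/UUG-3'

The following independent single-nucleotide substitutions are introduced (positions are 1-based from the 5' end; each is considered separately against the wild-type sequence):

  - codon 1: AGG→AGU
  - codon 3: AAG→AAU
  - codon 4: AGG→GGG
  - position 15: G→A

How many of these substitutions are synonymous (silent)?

1

Codon 1: AGG (Arg) → AGU (Ser) — missense.
Codon 3: AAG (Lys) → AAU (Asn) — missense.
Codon 4: AGG (Arg) → GGG (Gly) — missense.
Codon 5: UUG (Leu) → UUA (Leu) — synonymous.
Synonymous: 1 of 4.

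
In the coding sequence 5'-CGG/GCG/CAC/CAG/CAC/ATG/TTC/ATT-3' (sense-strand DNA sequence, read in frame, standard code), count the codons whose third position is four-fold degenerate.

Codon 1 CGG (Arg): third position 4-fold.
Codon 2 GCG (Ala): third position 4-fold.
Codon 3 CAC (His): third position 2-fold.
Codon 4 CAG (Gln): third position 2-fold.
Codon 5 CAC (His): third position 2-fold.
Codon 6 ATG (Met): third position 1-fold.
Codon 7 TTC (Phe): third position 2-fold.
Codon 8 ATT (Ile): third position 3-fold.
Four-fold degenerate third positions: 2.

2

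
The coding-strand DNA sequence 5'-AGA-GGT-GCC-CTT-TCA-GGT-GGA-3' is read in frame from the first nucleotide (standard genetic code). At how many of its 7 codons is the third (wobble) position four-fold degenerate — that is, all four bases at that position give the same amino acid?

6

Codon 1 AGA (Arg): third position 2-fold.
Codon 2 GGT (Gly): third position 4-fold.
Codon 3 GCC (Ala): third position 4-fold.
Codon 4 CTT (Leu): third position 4-fold.
Codon 5 TCA (Ser): third position 4-fold.
Codon 6 GGT (Gly): third position 4-fold.
Codon 7 GGA (Gly): third position 4-fold.
Four-fold degenerate third positions: 6.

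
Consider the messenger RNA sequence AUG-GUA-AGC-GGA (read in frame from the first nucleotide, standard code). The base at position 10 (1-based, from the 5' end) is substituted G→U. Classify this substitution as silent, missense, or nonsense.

Position 10 falls in codon 4: GGA → Gly.
After the substitution the codon is UGA → Stop.
The new codon is a stop codon, so this is a nonsense mutation.

nonsense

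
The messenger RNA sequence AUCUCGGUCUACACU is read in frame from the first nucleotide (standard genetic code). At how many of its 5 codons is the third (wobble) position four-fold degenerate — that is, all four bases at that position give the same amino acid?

Codon 1 AUC (Ile): third position 3-fold.
Codon 2 UCG (Ser): third position 4-fold.
Codon 3 GUC (Val): third position 4-fold.
Codon 4 UAC (Tyr): third position 2-fold.
Codon 5 ACU (Thr): third position 4-fold.
Four-fold degenerate third positions: 3.

3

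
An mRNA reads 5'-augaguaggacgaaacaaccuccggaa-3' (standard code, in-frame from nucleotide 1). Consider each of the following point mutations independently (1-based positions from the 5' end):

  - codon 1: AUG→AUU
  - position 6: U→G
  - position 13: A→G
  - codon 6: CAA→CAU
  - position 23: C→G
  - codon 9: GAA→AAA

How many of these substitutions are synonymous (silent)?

0

Codon 1: AUG (Met) → AUU (Ile) — missense.
Codon 2: AGU (Ser) → AGG (Arg) — missense.
Codon 5: AAA (Lys) → GAA (Glu) — missense.
Codon 6: CAA (Gln) → CAU (His) — missense.
Codon 8: CCG (Pro) → CGG (Arg) — missense.
Codon 9: GAA (Glu) → AAA (Lys) — missense.
Synonymous: 0 of 6.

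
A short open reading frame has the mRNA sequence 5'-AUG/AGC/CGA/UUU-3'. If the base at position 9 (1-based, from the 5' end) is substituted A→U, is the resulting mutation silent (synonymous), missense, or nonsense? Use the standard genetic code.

Position 9 falls in codon 3: CGA → Arg.
After the substitution the codon is CGU → Arg.
Both encode Arg, so the change is synonymous.

silent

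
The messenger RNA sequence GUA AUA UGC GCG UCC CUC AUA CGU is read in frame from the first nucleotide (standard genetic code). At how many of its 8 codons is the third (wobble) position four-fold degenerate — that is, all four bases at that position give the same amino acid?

Codon 1 GUA (Val): third position 4-fold.
Codon 2 AUA (Ile): third position 3-fold.
Codon 3 UGC (Cys): third position 2-fold.
Codon 4 GCG (Ala): third position 4-fold.
Codon 5 UCC (Ser): third position 4-fold.
Codon 6 CUC (Leu): third position 4-fold.
Codon 7 AUA (Ile): third position 3-fold.
Codon 8 CGU (Arg): third position 4-fold.
Four-fold degenerate third positions: 5.

5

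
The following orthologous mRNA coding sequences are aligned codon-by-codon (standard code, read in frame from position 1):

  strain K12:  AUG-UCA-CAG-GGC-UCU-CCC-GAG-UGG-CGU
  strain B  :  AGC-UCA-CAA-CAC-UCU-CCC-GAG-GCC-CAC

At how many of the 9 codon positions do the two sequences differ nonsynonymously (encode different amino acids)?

4

Codon 1: AUG Met / AGC Ser — nonsynonymous.
Codon 2: UCA Ser / UCA Ser — identical.
Codon 3: CAG Gln / CAA Gln — synonymous.
Codon 4: GGC Gly / CAC His — nonsynonymous.
Codon 5: UCU Ser / UCU Ser — identical.
Codon 6: CCC Pro / CCC Pro — identical.
Codon 7: GAG Glu / GAG Glu — identical.
Codon 8: UGG Trp / GCC Ala — nonsynonymous.
Codon 9: CGU Arg / CAC His — nonsynonymous.
Nonsynonymous differences: 4.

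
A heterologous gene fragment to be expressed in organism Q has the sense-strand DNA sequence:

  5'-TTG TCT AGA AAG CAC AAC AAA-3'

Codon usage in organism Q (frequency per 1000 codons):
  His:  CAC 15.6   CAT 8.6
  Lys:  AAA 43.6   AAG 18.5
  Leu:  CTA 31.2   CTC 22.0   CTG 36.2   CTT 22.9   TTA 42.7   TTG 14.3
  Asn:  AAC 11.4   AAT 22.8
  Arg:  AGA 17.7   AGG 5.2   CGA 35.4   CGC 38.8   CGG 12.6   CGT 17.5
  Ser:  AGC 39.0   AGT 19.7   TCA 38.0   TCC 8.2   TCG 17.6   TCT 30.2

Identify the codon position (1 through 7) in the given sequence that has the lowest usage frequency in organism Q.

Codon 1 TTG (Leu): 14.3 per 1000.
Codon 2 TCT (Ser): 30.2 per 1000.
Codon 3 AGA (Arg): 17.7 per 1000.
Codon 4 AAG (Lys): 18.5 per 1000.
Codon 5 CAC (His): 15.6 per 1000.
Codon 6 AAC (Asn): 11.4 per 1000.
Codon 7 AAA (Lys): 43.6 per 1000.
Lowest frequency is 11.4 at codon 6.

6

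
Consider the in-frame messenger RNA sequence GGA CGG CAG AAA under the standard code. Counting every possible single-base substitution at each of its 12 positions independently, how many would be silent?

Codon 1 (GGA, Gly): 3 synonymous substitutions.
Codon 2 (CGG, Arg): 4 synonymous substitutions.
Codon 3 (CAG, Gln): 1 synonymous substitution.
Codon 4 (AAA, Lys): 1 synonymous substitution.
Total: 3 + 4 + 1 + 1 = 9.

9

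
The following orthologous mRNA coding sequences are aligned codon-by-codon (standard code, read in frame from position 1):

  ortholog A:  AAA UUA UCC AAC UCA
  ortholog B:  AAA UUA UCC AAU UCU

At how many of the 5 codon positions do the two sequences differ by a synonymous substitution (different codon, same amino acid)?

Codon 1: AAA Lys / AAA Lys — identical.
Codon 2: UUA Leu / UUA Leu — identical.
Codon 3: UCC Ser / UCC Ser — identical.
Codon 4: AAC Asn / AAU Asn — synonymous.
Codon 5: UCA Ser / UCU Ser — synonymous.
Synonymous differences: 2.

2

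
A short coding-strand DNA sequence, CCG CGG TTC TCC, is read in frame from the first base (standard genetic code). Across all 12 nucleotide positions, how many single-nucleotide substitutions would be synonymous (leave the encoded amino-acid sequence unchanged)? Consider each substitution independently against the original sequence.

11

Codon 1 (CCG, Pro): 3 synonymous substitutions.
Codon 2 (CGG, Arg): 4 synonymous substitutions.
Codon 3 (TTC, Phe): 1 synonymous substitution.
Codon 4 (TCC, Ser): 3 synonymous substitutions.
Total: 3 + 4 + 1 + 3 = 11.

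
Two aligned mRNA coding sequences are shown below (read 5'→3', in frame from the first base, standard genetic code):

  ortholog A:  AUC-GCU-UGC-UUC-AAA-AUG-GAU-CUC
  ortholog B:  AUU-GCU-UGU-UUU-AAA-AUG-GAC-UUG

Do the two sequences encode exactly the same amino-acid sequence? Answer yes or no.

yes

Codon 1: AUC Ile / AUU Ile — synonymous.
Codon 2: GCU Ala / GCU Ala — identical.
Codon 3: UGC Cys / UGU Cys — synonymous.
Codon 4: UUC Phe / UUU Phe — synonymous.
Codon 5: AAA Lys / AAA Lys — identical.
Codon 6: AUG Met / AUG Met — identical.
Codon 7: GAU Asp / GAC Asp — synonymous.
Codon 8: CUC Leu / UUG Leu — synonymous.
Nonsynonymous differences: 0 → same protein.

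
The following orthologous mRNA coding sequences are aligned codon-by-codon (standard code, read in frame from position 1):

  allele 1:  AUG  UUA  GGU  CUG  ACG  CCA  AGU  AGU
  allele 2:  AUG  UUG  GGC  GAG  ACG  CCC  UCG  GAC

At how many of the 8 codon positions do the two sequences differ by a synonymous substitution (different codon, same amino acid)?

4

Codon 1: AUG Met / AUG Met — identical.
Codon 2: UUA Leu / UUG Leu — synonymous.
Codon 3: GGU Gly / GGC Gly — synonymous.
Codon 4: CUG Leu / GAG Glu — nonsynonymous.
Codon 5: ACG Thr / ACG Thr — identical.
Codon 6: CCA Pro / CCC Pro — synonymous.
Codon 7: AGU Ser / UCG Ser — synonymous.
Codon 8: AGU Ser / GAC Asp — nonsynonymous.
Synonymous differences: 4.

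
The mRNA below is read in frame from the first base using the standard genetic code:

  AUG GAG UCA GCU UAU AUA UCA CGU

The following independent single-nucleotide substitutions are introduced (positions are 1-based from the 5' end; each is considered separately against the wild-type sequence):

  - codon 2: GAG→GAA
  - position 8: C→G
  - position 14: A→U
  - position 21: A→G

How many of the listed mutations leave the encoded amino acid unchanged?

Codon 2: GAG (Glu) → GAA (Glu) — synonymous.
Codon 3: UCA (Ser) → UGA (Stop) — nonsense.
Codon 5: UAU (Tyr) → UUU (Phe) — missense.
Codon 7: UCA (Ser) → UCG (Ser) — synonymous.
Synonymous: 2 of 4.

2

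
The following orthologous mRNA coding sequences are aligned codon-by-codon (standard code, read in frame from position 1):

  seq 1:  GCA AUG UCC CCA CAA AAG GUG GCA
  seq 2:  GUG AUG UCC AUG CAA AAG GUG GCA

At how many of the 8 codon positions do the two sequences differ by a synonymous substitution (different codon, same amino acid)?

Codon 1: GCA Ala / GUG Val — nonsynonymous.
Codon 2: AUG Met / AUG Met — identical.
Codon 3: UCC Ser / UCC Ser — identical.
Codon 4: CCA Pro / AUG Met — nonsynonymous.
Codon 5: CAA Gln / CAA Gln — identical.
Codon 6: AAG Lys / AAG Lys — identical.
Codon 7: GUG Val / GUG Val — identical.
Codon 8: GCA Ala / GCA Ala — identical.
Synonymous differences: 0.

0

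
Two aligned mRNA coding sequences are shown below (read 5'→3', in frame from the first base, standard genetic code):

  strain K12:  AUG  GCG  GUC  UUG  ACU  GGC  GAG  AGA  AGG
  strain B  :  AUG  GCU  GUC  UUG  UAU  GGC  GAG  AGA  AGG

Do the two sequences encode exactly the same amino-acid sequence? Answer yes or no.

Codon 1: AUG Met / AUG Met — identical.
Codon 2: GCG Ala / GCU Ala — synonymous.
Codon 3: GUC Val / GUC Val — identical.
Codon 4: UUG Leu / UUG Leu — identical.
Codon 5: ACU Thr / UAU Tyr — nonsynonymous.
Codon 6: GGC Gly / GGC Gly — identical.
Codon 7: GAG Glu / GAG Glu — identical.
Codon 8: AGA Arg / AGA Arg — identical.
Codon 9: AGG Arg / AGG Arg — identical.
Nonsynonymous differences: 1 → different protein.

no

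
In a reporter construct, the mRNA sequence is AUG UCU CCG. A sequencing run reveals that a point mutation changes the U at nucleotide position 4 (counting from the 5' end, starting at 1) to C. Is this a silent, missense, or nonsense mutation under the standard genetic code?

Position 4 falls in codon 2: UCU → Ser.
After the substitution the codon is CCU → Pro.
Ser ≠ Pro, so this is a missense mutation.

missense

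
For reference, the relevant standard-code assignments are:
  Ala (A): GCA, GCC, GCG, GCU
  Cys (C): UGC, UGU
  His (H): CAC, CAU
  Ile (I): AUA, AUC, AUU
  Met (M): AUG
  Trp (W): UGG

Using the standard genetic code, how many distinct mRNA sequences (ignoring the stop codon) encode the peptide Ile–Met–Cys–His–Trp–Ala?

Ile: 3 codons.
Met: 1 codon.
Cys: 2 codons.
His: 2 codons.
Trp: 1 codon.
Ala: 4 codons.
3 × 1 × 2 × 2 × 1 × 4 = 48.

48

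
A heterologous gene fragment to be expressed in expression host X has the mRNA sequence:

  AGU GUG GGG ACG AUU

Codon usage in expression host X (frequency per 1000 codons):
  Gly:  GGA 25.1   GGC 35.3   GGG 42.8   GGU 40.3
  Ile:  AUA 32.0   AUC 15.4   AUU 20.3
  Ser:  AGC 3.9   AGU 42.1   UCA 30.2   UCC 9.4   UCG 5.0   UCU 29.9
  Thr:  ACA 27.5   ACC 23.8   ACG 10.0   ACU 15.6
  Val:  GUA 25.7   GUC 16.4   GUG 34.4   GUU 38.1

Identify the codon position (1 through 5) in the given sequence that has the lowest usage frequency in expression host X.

4

Codon 1 AGU (Ser): 42.1 per 1000.
Codon 2 GUG (Val): 34.4 per 1000.
Codon 3 GGG (Gly): 42.8 per 1000.
Codon 4 ACG (Thr): 10.0 per 1000.
Codon 5 AUU (Ile): 20.3 per 1000.
Lowest frequency is 10.0 at codon 4.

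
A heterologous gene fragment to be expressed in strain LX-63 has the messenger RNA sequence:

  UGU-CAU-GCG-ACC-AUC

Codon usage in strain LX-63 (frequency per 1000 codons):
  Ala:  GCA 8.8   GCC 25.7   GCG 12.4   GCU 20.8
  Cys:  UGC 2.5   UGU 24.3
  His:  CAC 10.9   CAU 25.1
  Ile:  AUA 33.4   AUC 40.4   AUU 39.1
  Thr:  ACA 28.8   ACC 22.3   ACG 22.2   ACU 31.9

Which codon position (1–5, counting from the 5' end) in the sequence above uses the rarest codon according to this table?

Codon 1 UGU (Cys): 24.3 per 1000.
Codon 2 CAU (His): 25.1 per 1000.
Codon 3 GCG (Ala): 12.4 per 1000.
Codon 4 ACC (Thr): 22.3 per 1000.
Codon 5 AUC (Ile): 40.4 per 1000.
Lowest frequency is 12.4 at codon 3.

3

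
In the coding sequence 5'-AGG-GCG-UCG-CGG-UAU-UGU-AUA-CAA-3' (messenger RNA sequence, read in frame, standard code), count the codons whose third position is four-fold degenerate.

3

Codon 1 AGG (Arg): third position 2-fold.
Codon 2 GCG (Ala): third position 4-fold.
Codon 3 UCG (Ser): third position 4-fold.
Codon 4 CGG (Arg): third position 4-fold.
Codon 5 UAU (Tyr): third position 2-fold.
Codon 6 UGU (Cys): third position 2-fold.
Codon 7 AUA (Ile): third position 3-fold.
Codon 8 CAA (Gln): third position 2-fold.
Four-fold degenerate third positions: 3.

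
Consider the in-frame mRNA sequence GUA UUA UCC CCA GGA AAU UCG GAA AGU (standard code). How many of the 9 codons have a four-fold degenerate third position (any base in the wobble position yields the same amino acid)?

Codon 1 GUA (Val): third position 4-fold.
Codon 2 UUA (Leu): third position 2-fold.
Codon 3 UCC (Ser): third position 4-fold.
Codon 4 CCA (Pro): third position 4-fold.
Codon 5 GGA (Gly): third position 4-fold.
Codon 6 AAU (Asn): third position 2-fold.
Codon 7 UCG (Ser): third position 4-fold.
Codon 8 GAA (Glu): third position 2-fold.
Codon 9 AGU (Ser): third position 2-fold.
Four-fold degenerate third positions: 5.

5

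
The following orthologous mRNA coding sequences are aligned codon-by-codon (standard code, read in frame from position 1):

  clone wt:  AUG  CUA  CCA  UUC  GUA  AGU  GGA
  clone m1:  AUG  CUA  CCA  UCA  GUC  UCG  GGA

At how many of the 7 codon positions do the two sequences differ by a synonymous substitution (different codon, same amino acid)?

2

Codon 1: AUG Met / AUG Met — identical.
Codon 2: CUA Leu / CUA Leu — identical.
Codon 3: CCA Pro / CCA Pro — identical.
Codon 4: UUC Phe / UCA Ser — nonsynonymous.
Codon 5: GUA Val / GUC Val — synonymous.
Codon 6: AGU Ser / UCG Ser — synonymous.
Codon 7: GGA Gly / GGA Gly — identical.
Synonymous differences: 2.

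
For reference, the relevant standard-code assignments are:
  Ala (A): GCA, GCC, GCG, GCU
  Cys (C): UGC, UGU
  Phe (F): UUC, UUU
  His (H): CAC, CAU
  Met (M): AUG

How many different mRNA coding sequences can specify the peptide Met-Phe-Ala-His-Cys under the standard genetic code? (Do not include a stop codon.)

32

Met: 1 codon.
Phe: 2 codons.
Ala: 4 codons.
His: 2 codons.
Cys: 2 codons.
1 × 2 × 4 × 2 × 2 = 32.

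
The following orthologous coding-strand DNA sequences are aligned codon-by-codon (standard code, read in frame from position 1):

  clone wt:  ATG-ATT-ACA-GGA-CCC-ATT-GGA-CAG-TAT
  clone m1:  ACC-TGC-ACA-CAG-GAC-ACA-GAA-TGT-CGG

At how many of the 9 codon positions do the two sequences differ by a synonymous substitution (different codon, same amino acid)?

0

Codon 1: ATG Met / ACC Thr — nonsynonymous.
Codon 2: ATT Ile / TGC Cys — nonsynonymous.
Codon 3: ACA Thr / ACA Thr — identical.
Codon 4: GGA Gly / CAG Gln — nonsynonymous.
Codon 5: CCC Pro / GAC Asp — nonsynonymous.
Codon 6: ATT Ile / ACA Thr — nonsynonymous.
Codon 7: GGA Gly / GAA Glu — nonsynonymous.
Codon 8: CAG Gln / TGT Cys — nonsynonymous.
Codon 9: TAT Tyr / CGG Arg — nonsynonymous.
Synonymous differences: 0.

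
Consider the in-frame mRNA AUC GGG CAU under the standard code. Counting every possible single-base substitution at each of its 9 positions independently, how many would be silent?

6

Codon 1 (AUC, Ile): 2 synonymous substitutions.
Codon 2 (GGG, Gly): 3 synonymous substitutions.
Codon 3 (CAU, His): 1 synonymous substitution.
Total: 2 + 3 + 1 = 6.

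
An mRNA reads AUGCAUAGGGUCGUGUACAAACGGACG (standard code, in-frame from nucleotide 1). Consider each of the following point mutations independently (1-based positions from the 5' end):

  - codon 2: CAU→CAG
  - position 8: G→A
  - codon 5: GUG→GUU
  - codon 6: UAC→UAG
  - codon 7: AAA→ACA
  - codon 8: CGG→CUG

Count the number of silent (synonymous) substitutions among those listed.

1

Codon 2: CAU (His) → CAG (Gln) — missense.
Codon 3: AGG (Arg) → AAG (Lys) — missense.
Codon 5: GUG (Val) → GUU (Val) — synonymous.
Codon 6: UAC (Tyr) → UAG (Stop) — nonsense.
Codon 7: AAA (Lys) → ACA (Thr) — missense.
Codon 8: CGG (Arg) → CUG (Leu) — missense.
Synonymous: 1 of 6.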